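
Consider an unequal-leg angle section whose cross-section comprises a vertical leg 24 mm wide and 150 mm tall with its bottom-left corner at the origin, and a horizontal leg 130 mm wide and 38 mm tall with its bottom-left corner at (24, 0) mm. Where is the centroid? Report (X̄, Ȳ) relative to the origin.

Part | A | x̄ᵢ | ȳᵢ | A·x̄ᵢ | A·ȳᵢ
vertical leg | 3600.00 | 12.00 | 75.00 | 43200.00 | 270000.00
horizontal leg | 4940.00 | 89.00 | 19.00 | 439660.00 | 93860.00
Σ | 8540.00 |  |  | 482860.00 | 363860.00
X̄ = 482860.00 / 8540.00 = 56.54 mm
Ȳ = 363860.00 / 8540.00 = 42.61 mm

X̄ = 56.54 mm, Ȳ = 42.61 mm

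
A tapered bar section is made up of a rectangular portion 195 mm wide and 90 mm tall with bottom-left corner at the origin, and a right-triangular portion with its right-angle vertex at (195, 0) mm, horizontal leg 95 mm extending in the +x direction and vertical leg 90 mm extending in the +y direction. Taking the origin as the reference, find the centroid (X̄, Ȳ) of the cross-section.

rectangular portion: A = 195 × 90 = 17550.00, centroid at (97.50, 45.00).
triangular portion: A = ½·95·90 = 4275.00, centroid at (226.67, 30.00).
ΣA = 21825.00 mm²
ΣAX̄ = (17550.00)(97.50) + (4275.00)(226.67) = 2680125.00 mm³
ΣAȲ = (17550.00)(45.00) + (4275.00)(30.00) = 918000.00 mm³
X̄ = 2680125.00 / 21825.00 = 122.80 mm
Ȳ = 918000.00 / 21825.00 = 42.06 mm

X̄ = 122.80 mm, Ȳ = 42.06 mm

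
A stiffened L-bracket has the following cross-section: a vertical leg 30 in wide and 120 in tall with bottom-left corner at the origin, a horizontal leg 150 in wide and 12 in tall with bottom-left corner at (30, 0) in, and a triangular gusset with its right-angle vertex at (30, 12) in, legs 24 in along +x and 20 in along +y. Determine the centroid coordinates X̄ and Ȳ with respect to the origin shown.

X̄ = 44.70 in, Ȳ = 41.01 in

Part | A | x̄ᵢ | ȳᵢ | A·x̄ᵢ | A·ȳᵢ
vertical leg | 3600.00 | 15.00 | 60.00 | 54000.00 | 216000.00
horizontal leg | 1800.00 | 105.00 | 6.00 | 189000.00 | 10800.00
gusset | 240.00 | 38.00 | 18.67 | 9120.00 | 4480.00
Σ | 5640.00 |  |  | 252120.00 | 231280.00
X̄ = 252120.00 / 5640.00 = 44.70 in
Ȳ = 231280.00 / 5640.00 = 41.01 in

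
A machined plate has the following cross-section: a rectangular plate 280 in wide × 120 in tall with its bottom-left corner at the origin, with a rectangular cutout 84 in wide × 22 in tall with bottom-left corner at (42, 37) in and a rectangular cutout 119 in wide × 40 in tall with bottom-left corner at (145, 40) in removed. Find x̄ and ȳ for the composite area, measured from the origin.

x̄ = 132.46 in, ȳ = 60.82 in

plate: A = 280 × 120 = 33600.00, centroid at (140.00, 60.00).
hole 1: A = −(84 × 22) = -1848.00, centroid at (84.00, 48.00).
hole 2: A = −(119 × 40) = -4760.00, centroid at (204.50, 60.00).
ΣA = 26992.00 in²
ΣAx̄ = (33600.00)(140.00) + (-1848.00)(84.00) + (-4760.00)(204.50) = 3575348.00 in³
ΣAȳ = (33600.00)(60.00) + (-1848.00)(48.00) + (-4760.00)(60.00) = 1641696.00 in³
x̄ = 3575348.00 / 26992.00 = 132.46 in
ȳ = 1641696.00 / 26992.00 = 60.82 in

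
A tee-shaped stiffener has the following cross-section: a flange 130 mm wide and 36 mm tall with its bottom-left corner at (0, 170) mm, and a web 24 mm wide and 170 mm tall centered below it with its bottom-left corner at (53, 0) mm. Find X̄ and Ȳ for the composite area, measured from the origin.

X̄ = 65.00 mm, Ȳ = 140.03 mm

web: A = 24 × 170 = 4080.00, centroid at (65.00, 85.00).
flange: A = 130 × 36 = 4680.00, centroid at (65.00, 188.00).
ΣA = 8760.00 mm², ΣAX̄ = 569400.00 mm³, ΣAȲ = 1226640.00 mm³.
X̄ = 569400.00/8760.00 = 65.00 mm; Ȳ = 1226640.00/8760.00 = 140.03 mm.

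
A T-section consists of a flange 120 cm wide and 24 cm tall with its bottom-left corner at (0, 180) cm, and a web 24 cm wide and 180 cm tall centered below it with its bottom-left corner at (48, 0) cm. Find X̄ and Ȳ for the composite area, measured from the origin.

X̄ = 60.00 cm, Ȳ = 130.80 cm

web: A = 24 × 180 = 4320.00, centroid at (60.00, 90.00).
flange: A = 120 × 24 = 2880.00, centroid at (60.00, 192.00).
ΣA = 7200.00 cm², ΣAX̄ = 432000.00 cm³, ΣAȲ = 941760.00 cm³.
X̄ = 432000.00/7200.00 = 60.00 cm; Ȳ = 941760.00/7200.00 = 130.80 cm.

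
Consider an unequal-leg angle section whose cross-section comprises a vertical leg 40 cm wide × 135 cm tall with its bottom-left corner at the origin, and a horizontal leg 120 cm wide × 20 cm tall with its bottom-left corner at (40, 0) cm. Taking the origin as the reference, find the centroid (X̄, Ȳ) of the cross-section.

Part | A | x̄ᵢ | ȳᵢ | A·x̄ᵢ | A·ȳᵢ
vertical leg | 5400.00 | 20.00 | 67.50 | 108000.00 | 364500.00
horizontal leg | 2400.00 | 100.00 | 10.00 | 240000.00 | 24000.00
Σ | 7800.00 |  |  | 348000.00 | 388500.00
X̄ = 348000.00 / 7800.00 = 44.62 cm
Ȳ = 388500.00 / 7800.00 = 49.81 cm

X̄ = 44.62 cm, Ȳ = 49.81 cm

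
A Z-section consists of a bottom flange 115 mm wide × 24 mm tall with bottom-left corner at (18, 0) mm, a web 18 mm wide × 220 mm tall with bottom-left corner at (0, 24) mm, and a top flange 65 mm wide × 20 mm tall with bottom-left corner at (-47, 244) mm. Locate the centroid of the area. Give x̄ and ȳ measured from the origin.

bottom flange: A = 115 × 24 = 2760.00, centroid at (75.50, 12.00).
web: A = 18 × 220 = 3960.00, centroid at (9.00, 134.00).
top flange: A = 65 × 20 = 1300.00, centroid at (-14.50, 254.00).
ΣA = 8020.00 mm², ΣAx̄ = 225170.00 mm³, ΣAȳ = 893960.00 mm³.
x̄ = 225170.00/8020.00 = 28.08 mm; ȳ = 893960.00/8020.00 = 111.47 mm.

x̄ = 28.08 mm, ȳ = 111.47 mm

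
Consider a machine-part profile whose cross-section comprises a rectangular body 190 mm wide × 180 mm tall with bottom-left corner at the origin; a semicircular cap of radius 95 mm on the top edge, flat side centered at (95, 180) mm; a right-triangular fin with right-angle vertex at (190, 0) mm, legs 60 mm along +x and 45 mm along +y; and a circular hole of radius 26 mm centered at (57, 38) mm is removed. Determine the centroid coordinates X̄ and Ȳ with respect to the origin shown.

X̄ = 99.96 mm, Ȳ = 129.00 mm

rectangular body: A = 190 × 180 = 34200.00, centroid at (95.00, 90.00).
semicircular top: A = ½π·95² = 14176.44, centroid at (95.00, 220.32).
triangular fin: A = ½·60·45 = 1350.00, centroid at (210.00, 15.00).
hole: A = −π·26² = -2123.72, centroid at (57.00, 38.00).
ΣA = 47602.72 mm²
ΣAX̄ = (34200.00)(95.00) + (14176.44)(95.00) + (1350.00)(210.00) + (-2123.72)(57.00) = 4758209.65 mm³
ΣAȲ = (34200.00)(90.00) + (14176.44)(220.32) + (1350.00)(15.00) + (-2123.72)(38.00) = 6140890.73 mm³
X̄ = 4758209.65 / 47602.72 = 99.96 mm
Ȳ = 6140890.73 / 47602.72 = 129.00 mm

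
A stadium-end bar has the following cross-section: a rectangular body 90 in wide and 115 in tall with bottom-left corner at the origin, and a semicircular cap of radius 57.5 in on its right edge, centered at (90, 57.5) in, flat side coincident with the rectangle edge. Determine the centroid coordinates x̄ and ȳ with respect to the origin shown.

rectangular body: A = 90 × 115 = 10350.00, centroid at (45.00, 57.50).
semicircular end: A = ½π·57.5² = 5193.45, centroid at (114.40, 57.50).
ΣA = 15543.45 in²
ΣAx̄ = (10350.00)(45.00) + (5193.45)(114.40) = 1059899.67 in³
ΣAȳ = (10350.00)(57.50) + (5193.45)(57.50) = 893748.11 in³
x̄ = 1059899.67 / 15543.45 = 68.19 in
ȳ = 893748.11 / 15543.45 = 57.50 in

x̄ = 68.19 in, ȳ = 57.50 in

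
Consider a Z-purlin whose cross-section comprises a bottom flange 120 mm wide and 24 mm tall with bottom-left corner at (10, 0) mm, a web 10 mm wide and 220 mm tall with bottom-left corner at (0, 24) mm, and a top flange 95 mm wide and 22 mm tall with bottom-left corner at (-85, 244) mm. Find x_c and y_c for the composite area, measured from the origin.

x_c = 18.72 mm, y_c = 120.27 mm

bottom flange: A = 120 × 24 = 2880.00, centroid at (70.00, 12.00).
web: A = 10 × 220 = 2200.00, centroid at (5.00, 134.00).
top flange: A = 95 × 22 = 2090.00, centroid at (-37.50, 255.00).
ΣA = 7170.00 mm², ΣAx_c = 134225.00 mm³, ΣAy_c = 862310.00 mm³.
x_c = 134225.00/7170.00 = 18.72 mm; y_c = 862310.00/7170.00 = 120.27 mm.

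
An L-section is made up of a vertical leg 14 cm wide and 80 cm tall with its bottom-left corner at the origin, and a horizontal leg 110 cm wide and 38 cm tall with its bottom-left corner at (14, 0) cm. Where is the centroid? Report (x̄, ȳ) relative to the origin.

x̄ = 55.90 cm, ȳ = 23.44 cm

vertical leg: A = 14 × 80 = 1120.00, centroid at (7.00, 40.00).
horizontal leg: A = 110 × 38 = 4180.00, centroid at (69.00, 19.00).
ΣA = 5300.00 cm², ΣAx̄ = 296260.00 cm³, ΣAȳ = 124220.00 cm³.
x̄ = 296260.00/5300.00 = 55.90 cm; ȳ = 124220.00/5300.00 = 23.44 cm.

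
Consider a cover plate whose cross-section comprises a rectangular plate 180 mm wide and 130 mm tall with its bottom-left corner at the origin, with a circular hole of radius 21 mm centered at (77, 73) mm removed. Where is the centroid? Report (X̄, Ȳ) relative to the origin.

plate: A = 180 × 130 = 23400.00, centroid at (90.00, 65.00).
hole: A = −π·21² = -1385.44, centroid at (77.00, 73.00).
ΣA = 22014.56 mm², ΣAX̄ = 1999320.94 mm³, ΣAȲ = 1419862.71 mm³.
X̄ = 1999320.94/22014.56 = 90.82 mm; Ȳ = 1419862.71/22014.56 = 64.50 mm.

X̄ = 90.82 mm, Ȳ = 64.50 mm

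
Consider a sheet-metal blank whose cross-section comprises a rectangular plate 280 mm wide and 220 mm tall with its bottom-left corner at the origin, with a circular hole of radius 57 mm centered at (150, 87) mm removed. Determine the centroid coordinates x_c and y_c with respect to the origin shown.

Part | A | x̄ᵢ | ȳᵢ | A·x̄ᵢ | A·ȳᵢ
plate | 61600.00 | 140.00 | 110.00 | 8624000.00 | 6776000.00
hole | -10207.03 | 150.00 | 87.00 | -1531055.18 | -888012.00
Σ | 51392.97 |  |  | 7092944.82 | 5887988.00
x_c = 7092944.82 / 51392.97 = 138.01 mm
y_c = 5887988.00 / 51392.97 = 114.57 mm

x_c = 138.01 mm, y_c = 114.57 mm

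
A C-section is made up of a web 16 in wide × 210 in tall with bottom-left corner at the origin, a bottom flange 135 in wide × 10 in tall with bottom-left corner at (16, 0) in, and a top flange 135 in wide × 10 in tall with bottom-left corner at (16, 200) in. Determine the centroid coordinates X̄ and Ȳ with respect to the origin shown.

X̄ = 41.64 in, Ȳ = 105.00 in

web: A = 16 × 210 = 3360.00, centroid at (8.00, 105.00).
bottom flange: A = 135 × 10 = 1350.00, centroid at (83.50, 5.00).
top flange: A = 135 × 10 = 1350.00, centroid at (83.50, 205.00).
ΣA = 6060.00 in², ΣAX̄ = 252330.00 in³, ΣAȲ = 636300.00 in³.
X̄ = 252330.00/6060.00 = 41.64 in; Ȳ = 636300.00/6060.00 = 105.00 in.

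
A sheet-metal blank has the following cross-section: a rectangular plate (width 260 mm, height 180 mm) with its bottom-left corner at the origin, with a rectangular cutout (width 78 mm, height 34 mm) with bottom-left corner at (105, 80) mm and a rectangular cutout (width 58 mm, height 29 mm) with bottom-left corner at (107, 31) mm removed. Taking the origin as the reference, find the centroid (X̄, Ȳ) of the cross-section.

plate: A = 260 × 180 = 46800.00, centroid at (130.00, 90.00).
hole 1: A = −(78 × 34) = -2652.00, centroid at (144.00, 97.00).
hole 2: A = −(58 × 29) = -1682.00, centroid at (136.00, 45.50).
ΣA = 42466.00 mm², ΣAX̄ = 5473360.00 mm³, ΣAȲ = 3878225.00 mm³.
X̄ = 5473360.00/42466.00 = 128.89 mm; Ȳ = 3878225.00/42466.00 = 91.33 mm.

X̄ = 128.89 mm, Ȳ = 91.33 mm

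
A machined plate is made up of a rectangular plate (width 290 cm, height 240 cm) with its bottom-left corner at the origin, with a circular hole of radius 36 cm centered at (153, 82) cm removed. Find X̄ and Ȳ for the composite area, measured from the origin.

Part | A | x̄ᵢ | ȳᵢ | A·x̄ᵢ | A·ȳᵢ
plate | 69600.00 | 145.00 | 120.00 | 10092000.00 | 8352000.00
hole | -4071.50 | 153.00 | 82.00 | -622940.12 | -333863.33
Σ | 65528.50 |  |  | 9469059.88 | 8018136.67
X̄ = 9469059.88 / 65528.50 = 144.50 cm
Ȳ = 8018136.67 / 65528.50 = 122.36 cm

X̄ = 144.50 cm, Ȳ = 122.36 cm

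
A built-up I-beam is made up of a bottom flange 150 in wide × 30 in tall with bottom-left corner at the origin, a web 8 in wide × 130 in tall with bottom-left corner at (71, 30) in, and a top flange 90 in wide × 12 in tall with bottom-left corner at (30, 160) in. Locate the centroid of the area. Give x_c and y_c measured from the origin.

bottom flange: A = 150 × 30 = 4500.00, centroid at (75.00, 15.00).
web: A = 8 × 130 = 1040.00, centroid at (75.00, 95.00).
top flange: A = 90 × 12 = 1080.00, centroid at (75.00, 166.00).
ΣA = 6620.00 in², ΣAx_c = 496500.00 in³, ΣAy_c = 345580.00 in³.
x_c = 496500.00/6620.00 = 75.00 in; y_c = 345580.00/6620.00 = 52.20 in.

x_c = 75.00 in, y_c = 52.20 in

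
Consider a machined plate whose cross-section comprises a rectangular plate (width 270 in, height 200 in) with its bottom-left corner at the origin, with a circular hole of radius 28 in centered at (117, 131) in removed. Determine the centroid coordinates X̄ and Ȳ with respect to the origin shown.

X̄ = 135.86 in, Ȳ = 98.52 in

plate: A = 270 × 200 = 54000.00, centroid at (135.00, 100.00).
hole: A = −π·28² = -2463.01, centroid at (117.00, 131.00).
ΣA = 51536.99 in²
ΣAX̄ = (54000.00)(135.00) + (-2463.01)(117.00) = 7001827.99 in³
ΣAȲ = (54000.00)(100.00) + (-2463.01)(131.00) = 5077345.87 in³
X̄ = 7001827.99 / 51536.99 = 135.86 in
Ȳ = 5077345.87 / 51536.99 = 98.52 in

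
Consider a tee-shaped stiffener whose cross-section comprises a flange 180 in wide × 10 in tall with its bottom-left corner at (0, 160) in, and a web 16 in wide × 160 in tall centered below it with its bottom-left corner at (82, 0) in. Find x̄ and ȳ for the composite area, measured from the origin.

x̄ = 90.00 in, ȳ = 115.09 in

web: A = 16 × 160 = 2560.00, centroid at (90.00, 80.00).
flange: A = 180 × 10 = 1800.00, centroid at (90.00, 165.00).
ΣA = 4360.00 in², ΣAx̄ = 392400.00 in³, ΣAȳ = 501800.00 in³.
x̄ = 392400.00/4360.00 = 90.00 in; ȳ = 501800.00/4360.00 = 115.09 in.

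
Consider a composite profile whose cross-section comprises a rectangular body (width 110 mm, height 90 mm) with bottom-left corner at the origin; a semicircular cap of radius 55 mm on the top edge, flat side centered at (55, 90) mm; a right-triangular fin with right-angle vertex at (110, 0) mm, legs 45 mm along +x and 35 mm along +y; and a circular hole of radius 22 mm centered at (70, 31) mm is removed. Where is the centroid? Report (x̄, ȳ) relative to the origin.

x̄ = 57.32 mm, ȳ = 67.97 mm

Part | A | x̄ᵢ | ȳᵢ | A·x̄ᵢ | A·ȳᵢ
rectangular body | 9900.00 | 55.00 | 45.00 | 544500.00 | 445500.00
semicircular top | 4751.66 | 55.00 | 113.34 | 261341.24 | 538565.97
triangular fin | 787.50 | 125.00 | 11.67 | 98437.50 | 9187.50
hole | -1520.53 | 70.00 | 31.00 | -106437.16 | -47136.46
Σ | 13918.63 |  |  | 797841.58 | 946117.01
x̄ = 797841.58 / 13918.63 = 57.32 mm
ȳ = 946117.01 / 13918.63 = 67.97 mm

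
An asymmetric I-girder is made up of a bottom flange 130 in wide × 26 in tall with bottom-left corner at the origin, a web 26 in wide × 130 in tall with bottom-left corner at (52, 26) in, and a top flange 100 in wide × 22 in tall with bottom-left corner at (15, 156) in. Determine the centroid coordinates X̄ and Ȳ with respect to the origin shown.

Part | A | x̄ᵢ | ȳᵢ | A·x̄ᵢ | A·ȳᵢ
bottom flange | 3380.00 | 65.00 | 13.00 | 219700.00 | 43940.00
web | 3380.00 | 65.00 | 91.00 | 219700.00 | 307580.00
top flange | 2200.00 | 65.00 | 167.00 | 143000.00 | 367400.00
Σ | 8960.00 |  |  | 582400.00 | 718920.00
X̄ = 582400.00 / 8960.00 = 65.00 in
Ȳ = 718920.00 / 8960.00 = 80.24 in

X̄ = 65.00 in, Ȳ = 80.24 in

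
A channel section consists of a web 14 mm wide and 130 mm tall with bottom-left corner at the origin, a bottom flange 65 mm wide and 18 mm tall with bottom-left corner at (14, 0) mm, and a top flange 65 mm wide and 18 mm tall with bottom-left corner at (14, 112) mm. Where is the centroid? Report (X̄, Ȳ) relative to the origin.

web: A = 14 × 130 = 1820.00, centroid at (7.00, 65.00).
bottom flange: A = 65 × 18 = 1170.00, centroid at (46.50, 9.00).
top flange: A = 65 × 18 = 1170.00, centroid at (46.50, 121.00).
ΣA = 4160.00 mm², ΣAX̄ = 121550.00 mm³, ΣAȲ = 270400.00 mm³.
X̄ = 121550.00/4160.00 = 29.22 mm; Ȳ = 270400.00/4160.00 = 65.00 mm.

X̄ = 29.22 mm, Ȳ = 65.00 mm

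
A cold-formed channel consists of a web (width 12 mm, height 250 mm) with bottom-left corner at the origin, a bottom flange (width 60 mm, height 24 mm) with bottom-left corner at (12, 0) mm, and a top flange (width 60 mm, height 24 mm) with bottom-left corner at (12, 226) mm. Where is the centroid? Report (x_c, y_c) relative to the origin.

Part | A | x̄ᵢ | ȳᵢ | A·x̄ᵢ | A·ȳᵢ
web | 3000.00 | 6.00 | 125.00 | 18000.00 | 375000.00
bottom flange | 1440.00 | 42.00 | 12.00 | 60480.00 | 17280.00
top flange | 1440.00 | 42.00 | 238.00 | 60480.00 | 342720.00
Σ | 5880.00 |  |  | 138960.00 | 735000.00
x_c = 138960.00 / 5880.00 = 23.63 mm
y_c = 735000.00 / 5880.00 = 125.00 mm

x_c = 23.63 mm, y_c = 125.00 mm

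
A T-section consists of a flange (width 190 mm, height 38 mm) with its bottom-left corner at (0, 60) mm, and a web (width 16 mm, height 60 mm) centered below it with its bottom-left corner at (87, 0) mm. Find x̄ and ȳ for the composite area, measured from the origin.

x̄ = 95.00 mm, ȳ = 73.25 mm

Part | A | x̄ᵢ | ȳᵢ | A·x̄ᵢ | A·ȳᵢ
web | 960.00 | 95.00 | 30.00 | 91200.00 | 28800.00
flange | 7220.00 | 95.00 | 79.00 | 685900.00 | 570380.00
Σ | 8180.00 |  |  | 777100.00 | 599180.00
x̄ = 777100.00 / 8180.00 = 95.00 mm
ȳ = 599180.00 / 8180.00 = 73.25 mm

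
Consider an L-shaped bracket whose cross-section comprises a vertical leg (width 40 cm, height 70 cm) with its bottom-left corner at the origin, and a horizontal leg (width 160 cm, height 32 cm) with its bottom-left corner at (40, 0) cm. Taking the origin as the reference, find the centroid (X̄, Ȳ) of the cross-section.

X̄ = 84.65 cm, Ȳ = 22.72 cm

Part | A | x̄ᵢ | ȳᵢ | A·x̄ᵢ | A·ȳᵢ
vertical leg | 2800.00 | 20.00 | 35.00 | 56000.00 | 98000.00
horizontal leg | 5120.00 | 120.00 | 16.00 | 614400.00 | 81920.00
Σ | 7920.00 |  |  | 670400.00 | 179920.00
X̄ = 670400.00 / 7920.00 = 84.65 cm
Ȳ = 179920.00 / 7920.00 = 22.72 cm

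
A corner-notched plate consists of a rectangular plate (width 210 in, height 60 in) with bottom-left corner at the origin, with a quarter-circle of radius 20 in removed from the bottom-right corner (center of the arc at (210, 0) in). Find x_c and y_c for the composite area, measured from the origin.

plate: A = 210 × 60 = 12600.00, centroid at (105.00, 30.00).
removed quarter-circle: A = −¼π·20² = -314.16, centroid at (201.51, 8.49).
ΣA = 12285.84 in², ΣAx_c = 1259693.22 in³, ΣAy_c = 375333.33 in³.
x_c = 1259693.22/12285.84 = 102.53 in; y_c = 375333.33/12285.84 = 30.55 in.

x_c = 102.53 in, y_c = 30.55 in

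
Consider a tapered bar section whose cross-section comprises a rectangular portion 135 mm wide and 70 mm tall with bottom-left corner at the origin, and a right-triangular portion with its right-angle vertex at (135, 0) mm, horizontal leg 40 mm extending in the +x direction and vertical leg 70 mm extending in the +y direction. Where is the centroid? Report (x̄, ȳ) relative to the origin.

Part | A | x̄ᵢ | ȳᵢ | A·x̄ᵢ | A·ȳᵢ
rectangular portion | 9450.00 | 67.50 | 35.00 | 637875.00 | 330750.00
triangular portion | 1400.00 | 148.33 | 23.33 | 207666.67 | 32666.67
Σ | 10850.00 |  |  | 845541.67 | 363416.67
x̄ = 845541.67 / 10850.00 = 77.93 mm
ȳ = 363416.67 / 10850.00 = 33.49 mm

x̄ = 77.93 mm, ȳ = 33.49 mm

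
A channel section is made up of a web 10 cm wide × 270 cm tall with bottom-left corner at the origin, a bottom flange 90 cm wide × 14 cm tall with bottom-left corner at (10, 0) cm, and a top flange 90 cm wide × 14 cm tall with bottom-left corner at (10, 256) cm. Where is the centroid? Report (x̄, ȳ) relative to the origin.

Part | A | x̄ᵢ | ȳᵢ | A·x̄ᵢ | A·ȳᵢ
web | 2700.00 | 5.00 | 135.00 | 13500.00 | 364500.00
bottom flange | 1260.00 | 55.00 | 7.00 | 69300.00 | 8820.00
top flange | 1260.00 | 55.00 | 263.00 | 69300.00 | 331380.00
Σ | 5220.00 |  |  | 152100.00 | 704700.00
x̄ = 152100.00 / 5220.00 = 29.14 cm
ȳ = 704700.00 / 5220.00 = 135.00 cm

x̄ = 29.14 cm, ȳ = 135.00 cm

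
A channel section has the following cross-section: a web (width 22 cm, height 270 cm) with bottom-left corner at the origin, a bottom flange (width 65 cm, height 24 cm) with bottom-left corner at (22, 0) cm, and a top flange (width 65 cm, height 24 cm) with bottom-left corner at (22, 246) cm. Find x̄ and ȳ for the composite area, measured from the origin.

web: A = 22 × 270 = 5940.00, centroid at (11.00, 135.00).
bottom flange: A = 65 × 24 = 1560.00, centroid at (54.50, 12.00).
top flange: A = 65 × 24 = 1560.00, centroid at (54.50, 258.00).
ΣA = 9060.00 cm²
ΣAx̄ = (5940.00)(11.00) + (1560.00)(54.50) + (1560.00)(54.50) = 235380.00 cm³
ΣAȳ = (5940.00)(135.00) + (1560.00)(12.00) + (1560.00)(258.00) = 1223100.00 cm³
x̄ = 235380.00 / 9060.00 = 25.98 cm
ȳ = 1223100.00 / 9060.00 = 135.00 cm

x̄ = 25.98 cm, ȳ = 135.00 cm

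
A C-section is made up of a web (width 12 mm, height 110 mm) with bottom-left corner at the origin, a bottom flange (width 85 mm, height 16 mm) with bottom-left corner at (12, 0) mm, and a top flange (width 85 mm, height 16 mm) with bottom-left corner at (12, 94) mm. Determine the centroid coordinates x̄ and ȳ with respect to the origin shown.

web: A = 12 × 110 = 1320.00, centroid at (6.00, 55.00).
bottom flange: A = 85 × 16 = 1360.00, centroid at (54.50, 8.00).
top flange: A = 85 × 16 = 1360.00, centroid at (54.50, 102.00).
ΣA = 4040.00 mm², ΣAx̄ = 156160.00 mm³, ΣAȳ = 222200.00 mm³.
x̄ = 156160.00/4040.00 = 38.65 mm; ȳ = 222200.00/4040.00 = 55.00 mm.

x̄ = 38.65 mm, ȳ = 55.00 mm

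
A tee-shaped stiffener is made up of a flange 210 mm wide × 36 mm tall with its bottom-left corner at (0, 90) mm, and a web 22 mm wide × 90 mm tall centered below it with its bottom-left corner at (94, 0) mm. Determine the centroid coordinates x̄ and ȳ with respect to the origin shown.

x̄ = 105.00 mm, ȳ = 94.92 mm

web: A = 22 × 90 = 1980.00, centroid at (105.00, 45.00).
flange: A = 210 × 36 = 7560.00, centroid at (105.00, 108.00).
ΣA = 9540.00 mm²
ΣAx̄ = (1980.00)(105.00) + (7560.00)(105.00) = 1001700.00 mm³
ΣAȳ = (1980.00)(45.00) + (7560.00)(108.00) = 905580.00 mm³
x̄ = 1001700.00 / 9540.00 = 105.00 mm
ȳ = 905580.00 / 9540.00 = 94.92 mm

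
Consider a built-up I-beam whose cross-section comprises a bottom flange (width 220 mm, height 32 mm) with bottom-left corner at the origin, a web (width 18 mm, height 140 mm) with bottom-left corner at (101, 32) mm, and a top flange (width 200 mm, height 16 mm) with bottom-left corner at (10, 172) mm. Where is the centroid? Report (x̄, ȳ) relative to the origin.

x̄ = 110.00 mm, ȳ = 74.11 mm

bottom flange: A = 220 × 32 = 7040.00, centroid at (110.00, 16.00).
web: A = 18 × 140 = 2520.00, centroid at (110.00, 102.00).
top flange: A = 200 × 16 = 3200.00, centroid at (110.00, 180.00).
ΣA = 12760.00 mm², ΣAx̄ = 1403600.00 mm³, ΣAȳ = 945680.00 mm³.
x̄ = 1403600.00/12760.00 = 110.00 mm; ȳ = 945680.00/12760.00 = 74.11 mm.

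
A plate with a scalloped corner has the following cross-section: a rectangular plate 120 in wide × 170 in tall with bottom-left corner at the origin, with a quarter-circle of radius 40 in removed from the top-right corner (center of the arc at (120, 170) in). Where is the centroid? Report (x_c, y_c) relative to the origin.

x_c = 57.18 in, y_c = 80.53 in

plate: A = 120 × 170 = 20400.00, centroid at (60.00, 85.00).
removed quarter-circle: A = −¼π·40² = -1256.64, centroid at (103.02, 153.02).
ΣA = 19143.36 in²
ΣAx_c = (20400.00)(60.00) + (-1256.64)(103.02) = 1094536.89 in³
ΣAy_c = (20400.00)(85.00) + (-1256.64)(153.02) = 1541705.03 in³
x_c = 1094536.89 / 19143.36 = 57.18 in
y_c = 1541705.03 / 19143.36 = 80.53 in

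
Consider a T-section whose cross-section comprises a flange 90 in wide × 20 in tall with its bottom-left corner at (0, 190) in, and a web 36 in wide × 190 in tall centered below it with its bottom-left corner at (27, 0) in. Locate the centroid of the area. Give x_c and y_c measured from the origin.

web: A = 36 × 190 = 6840.00, centroid at (45.00, 95.00).
flange: A = 90 × 20 = 1800.00, centroid at (45.00, 200.00).
ΣA = 8640.00 in²
ΣAx_c = (6840.00)(45.00) + (1800.00)(45.00) = 388800.00 in³
ΣAy_c = (6840.00)(95.00) + (1800.00)(200.00) = 1009800.00 in³
x_c = 388800.00 / 8640.00 = 45.00 in
y_c = 1009800.00 / 8640.00 = 116.88 in

x_c = 45.00 in, y_c = 116.88 in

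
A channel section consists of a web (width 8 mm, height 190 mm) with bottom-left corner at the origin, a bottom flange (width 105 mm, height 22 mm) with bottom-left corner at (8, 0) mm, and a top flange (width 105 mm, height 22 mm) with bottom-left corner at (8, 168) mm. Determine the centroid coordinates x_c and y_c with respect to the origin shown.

x_c = 46.51 mm, y_c = 95.00 mm

Part | A | x̄ᵢ | ȳᵢ | A·x̄ᵢ | A·ȳᵢ
web | 1520.00 | 4.00 | 95.00 | 6080.00 | 144400.00
bottom flange | 2310.00 | 60.50 | 11.00 | 139755.00 | 25410.00
top flange | 2310.00 | 60.50 | 179.00 | 139755.00 | 413490.00
Σ | 6140.00 |  |  | 285590.00 | 583300.00
x_c = 285590.00 / 6140.00 = 46.51 mm
y_c = 583300.00 / 6140.00 = 95.00 mm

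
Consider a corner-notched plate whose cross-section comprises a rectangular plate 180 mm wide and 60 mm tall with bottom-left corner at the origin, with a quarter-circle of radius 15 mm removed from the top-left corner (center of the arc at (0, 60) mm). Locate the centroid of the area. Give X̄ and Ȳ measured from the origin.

plate: A = 180 × 60 = 10800.00, centroid at (90.00, 30.00).
removed quarter-circle: A = −¼π·15² = -176.71, centroid at (6.37, 53.63).
ΣA = 10623.29 mm², ΣAX̄ = 970875.00 mm³, ΣAȲ = 314522.12 mm³.
X̄ = 970875.00/10623.29 = 91.39 mm; Ȳ = 314522.12/10623.29 = 29.61 mm.

X̄ = 91.39 mm, Ȳ = 29.61 mm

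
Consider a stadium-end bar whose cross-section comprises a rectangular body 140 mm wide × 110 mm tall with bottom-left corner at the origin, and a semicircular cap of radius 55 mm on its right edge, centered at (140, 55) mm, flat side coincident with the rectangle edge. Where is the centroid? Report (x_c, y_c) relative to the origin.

rectangular body: A = 140 × 110 = 15400.00, centroid at (70.00, 55.00).
semicircular end: A = ½π·55² = 4751.66, centroid at (163.34, 55.00).
ΣA = 20151.66 mm²
ΣAx_c = (15400.00)(70.00) + (4751.66)(163.34) = 1854148.91 mm³
ΣAy_c = (15400.00)(55.00) + (4751.66)(55.00) = 1108341.24 mm³
x_c = 1854148.91 / 20151.66 = 92.01 mm
y_c = 1108341.24 / 20151.66 = 55.00 mm

x_c = 92.01 mm, y_c = 55.00 mm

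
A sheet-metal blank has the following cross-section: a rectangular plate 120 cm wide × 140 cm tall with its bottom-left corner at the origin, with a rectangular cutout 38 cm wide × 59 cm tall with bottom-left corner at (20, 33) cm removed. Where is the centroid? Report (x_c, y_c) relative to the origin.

plate: A = 120 × 140 = 16800.00, centroid at (60.00, 70.00).
hole: A = −(38 × 59) = -2242.00, centroid at (39.00, 62.50).
ΣA = 14558.00 cm², ΣAx_c = 920562.00 cm³, ΣAy_c = 1035875.00 cm³.
x_c = 920562.00/14558.00 = 63.23 cm; y_c = 1035875.00/14558.00 = 71.16 cm.

x_c = 63.23 cm, y_c = 71.16 cm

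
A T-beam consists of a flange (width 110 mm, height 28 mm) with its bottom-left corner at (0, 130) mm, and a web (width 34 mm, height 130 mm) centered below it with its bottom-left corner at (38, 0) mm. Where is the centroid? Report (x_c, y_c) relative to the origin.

x_c = 55.00 mm, y_c = 97.44 mm

web: A = 34 × 130 = 4420.00, centroid at (55.00, 65.00).
flange: A = 110 × 28 = 3080.00, centroid at (55.00, 144.00).
ΣA = 7500.00 mm², ΣAx_c = 412500.00 mm³, ΣAy_c = 730820.00 mm³.
x_c = 412500.00/7500.00 = 55.00 mm; y_c = 730820.00/7500.00 = 97.44 mm.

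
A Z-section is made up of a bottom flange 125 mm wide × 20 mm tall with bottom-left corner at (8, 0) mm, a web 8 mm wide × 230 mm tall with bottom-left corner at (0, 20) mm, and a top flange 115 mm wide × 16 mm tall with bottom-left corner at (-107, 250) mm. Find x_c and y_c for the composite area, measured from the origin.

x_c = 14.97 mm, y_c = 121.06 mm

Part | A | x̄ᵢ | ȳᵢ | A·x̄ᵢ | A·ȳᵢ
bottom flange | 2500.00 | 70.50 | 10.00 | 176250.00 | 25000.00
web | 1840.00 | 4.00 | 135.00 | 7360.00 | 248400.00
top flange | 1840.00 | -49.50 | 258.00 | -91080.00 | 474720.00
Σ | 6180.00 |  |  | 92530.00 | 748120.00
x_c = 92530.00 / 6180.00 = 14.97 mm
y_c = 748120.00 / 6180.00 = 121.06 mm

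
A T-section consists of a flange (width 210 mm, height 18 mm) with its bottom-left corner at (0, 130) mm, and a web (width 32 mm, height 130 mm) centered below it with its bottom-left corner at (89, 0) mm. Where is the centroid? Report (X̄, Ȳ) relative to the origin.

Part | A | x̄ᵢ | ȳᵢ | A·x̄ᵢ | A·ȳᵢ
web | 4160.00 | 105.00 | 65.00 | 436800.00 | 270400.00
flange | 3780.00 | 105.00 | 139.00 | 396900.00 | 525420.00
Σ | 7940.00 |  |  | 833700.00 | 795820.00
X̄ = 833700.00 / 7940.00 = 105.00 mm
Ȳ = 795820.00 / 7940.00 = 100.23 mm

X̄ = 105.00 mm, Ȳ = 100.23 mm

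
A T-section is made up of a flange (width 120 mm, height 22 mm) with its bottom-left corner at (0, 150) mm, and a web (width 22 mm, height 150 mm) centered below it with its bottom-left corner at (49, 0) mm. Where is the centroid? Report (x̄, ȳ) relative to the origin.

web: A = 22 × 150 = 3300.00, centroid at (60.00, 75.00).
flange: A = 120 × 22 = 2640.00, centroid at (60.00, 161.00).
ΣA = 5940.00 mm²
ΣAx̄ = (3300.00)(60.00) + (2640.00)(60.00) = 356400.00 mm³
ΣAȳ = (3300.00)(75.00) + (2640.00)(161.00) = 672540.00 mm³
x̄ = 356400.00 / 5940.00 = 60.00 mm
ȳ = 672540.00 / 5940.00 = 113.22 mm

x̄ = 60.00 mm, ȳ = 113.22 mm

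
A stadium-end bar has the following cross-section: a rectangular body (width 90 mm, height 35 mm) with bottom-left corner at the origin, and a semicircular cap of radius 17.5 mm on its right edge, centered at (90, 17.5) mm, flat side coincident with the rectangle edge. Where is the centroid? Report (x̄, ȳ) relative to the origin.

Part | A | x̄ᵢ | ȳᵢ | A·x̄ᵢ | A·ȳᵢ
rectangular body | 3150.00 | 45.00 | 17.50 | 141750.00 | 55125.00
semicircular end | 481.06 | 97.43 | 17.50 | 46867.99 | 8418.49
Σ | 3631.06 |  |  | 188617.99 | 63543.49
x̄ = 188617.99 / 3631.06 = 51.95 mm
ȳ = 63543.49 / 3631.06 = 17.50 mm

x̄ = 51.95 mm, ȳ = 17.50 mm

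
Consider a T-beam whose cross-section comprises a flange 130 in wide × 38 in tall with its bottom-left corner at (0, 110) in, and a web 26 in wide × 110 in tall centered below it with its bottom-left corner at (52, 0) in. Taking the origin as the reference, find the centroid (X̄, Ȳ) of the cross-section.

web: A = 26 × 110 = 2860.00, centroid at (65.00, 55.00).
flange: A = 130 × 38 = 4940.00, centroid at (65.00, 129.00).
ΣA = 7800.00 in², ΣAX̄ = 507000.00 in³, ΣAȲ = 794560.00 in³.
X̄ = 507000.00/7800.00 = 65.00 in; Ȳ = 794560.00/7800.00 = 101.87 in.

X̄ = 65.00 in, Ȳ = 101.87 in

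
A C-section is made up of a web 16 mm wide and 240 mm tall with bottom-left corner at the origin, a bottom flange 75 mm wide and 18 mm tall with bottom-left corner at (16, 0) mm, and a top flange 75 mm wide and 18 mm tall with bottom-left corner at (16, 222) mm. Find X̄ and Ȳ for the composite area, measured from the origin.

X̄ = 26.78 mm, Ȳ = 120.00 mm

web: A = 16 × 240 = 3840.00, centroid at (8.00, 120.00).
bottom flange: A = 75 × 18 = 1350.00, centroid at (53.50, 9.00).
top flange: A = 75 × 18 = 1350.00, centroid at (53.50, 231.00).
ΣA = 6540.00 mm², ΣAX̄ = 175170.00 mm³, ΣAȲ = 784800.00 mm³.
X̄ = 175170.00/6540.00 = 26.78 mm; Ȳ = 784800.00/6540.00 = 120.00 mm.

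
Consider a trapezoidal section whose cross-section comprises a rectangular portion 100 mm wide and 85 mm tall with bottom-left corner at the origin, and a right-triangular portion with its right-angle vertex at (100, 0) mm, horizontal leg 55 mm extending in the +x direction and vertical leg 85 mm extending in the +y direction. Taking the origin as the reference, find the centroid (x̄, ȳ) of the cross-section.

Part | A | x̄ᵢ | ȳᵢ | A·x̄ᵢ | A·ȳᵢ
rectangular portion | 8500.00 | 50.00 | 42.50 | 425000.00 | 361250.00
triangular portion | 2337.50 | 118.33 | 28.33 | 276604.17 | 66229.17
Σ | 10837.50 |  |  | 701604.17 | 427479.17
x̄ = 701604.17 / 10837.50 = 64.74 mm
ȳ = 427479.17 / 10837.50 = 39.44 mm

x̄ = 64.74 mm, ȳ = 39.44 mm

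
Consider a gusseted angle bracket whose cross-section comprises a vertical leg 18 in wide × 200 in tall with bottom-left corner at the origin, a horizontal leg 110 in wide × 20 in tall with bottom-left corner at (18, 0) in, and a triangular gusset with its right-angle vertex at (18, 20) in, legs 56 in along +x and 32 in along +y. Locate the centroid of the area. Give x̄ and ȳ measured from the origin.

Part | A | x̄ᵢ | ȳᵢ | A·x̄ᵢ | A·ȳᵢ
vertical leg | 3600.00 | 9.00 | 100.00 | 32400.00 | 360000.00
horizontal leg | 2200.00 | 73.00 | 10.00 | 160600.00 | 22000.00
gusset | 896.00 | 36.67 | 30.67 | 32853.33 | 27477.33
Σ | 6696.00 |  |  | 225853.33 | 409477.33
x̄ = 225853.33 / 6696.00 = 33.73 in
ȳ = 409477.33 / 6696.00 = 61.15 in

x̄ = 33.73 in, ȳ = 61.15 in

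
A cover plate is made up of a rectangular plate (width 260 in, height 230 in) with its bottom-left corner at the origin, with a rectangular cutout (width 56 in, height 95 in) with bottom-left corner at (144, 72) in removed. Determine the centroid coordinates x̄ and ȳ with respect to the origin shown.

plate: A = 260 × 230 = 59800.00, centroid at (130.00, 115.00).
hole: A = −(56 × 95) = -5320.00, centroid at (172.00, 119.50).
ΣA = 54480.00 in², ΣAx̄ = 6858960.00 in³, ΣAȳ = 6241260.00 in³.
x̄ = 6858960.00/54480.00 = 125.90 in; ȳ = 6241260.00/54480.00 = 114.56 in.

x̄ = 125.90 in, ȳ = 114.56 in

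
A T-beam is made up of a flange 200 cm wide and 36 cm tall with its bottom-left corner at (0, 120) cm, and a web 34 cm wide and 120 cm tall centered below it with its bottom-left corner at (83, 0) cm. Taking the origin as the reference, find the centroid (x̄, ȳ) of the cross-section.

x̄ = 100.00 cm, ȳ = 109.79 cm

web: A = 34 × 120 = 4080.00, centroid at (100.00, 60.00).
flange: A = 200 × 36 = 7200.00, centroid at (100.00, 138.00).
ΣA = 11280.00 cm², ΣAx̄ = 1128000.00 cm³, ΣAȳ = 1238400.00 cm³.
x̄ = 1128000.00/11280.00 = 100.00 cm; ȳ = 1238400.00/11280.00 = 109.79 cm.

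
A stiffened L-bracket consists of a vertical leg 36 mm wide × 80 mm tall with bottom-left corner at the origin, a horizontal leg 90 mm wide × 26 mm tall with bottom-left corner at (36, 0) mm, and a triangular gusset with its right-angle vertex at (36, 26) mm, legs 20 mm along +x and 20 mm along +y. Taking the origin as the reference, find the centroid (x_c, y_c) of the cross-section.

vertical leg: A = 36 × 80 = 2880.00, centroid at (18.00, 40.00).
horizontal leg: A = 90 × 26 = 2340.00, centroid at (81.00, 13.00).
gusset: A = ½·20·20 = 200.00, centroid at (42.67, 32.67).
ΣA = 5420.00 mm², ΣAx_c = 249913.33 mm³, ΣAy_c = 152153.33 mm³.
x_c = 249913.33/5420.00 = 46.11 mm; y_c = 152153.33/5420.00 = 28.07 mm.

x_c = 46.11 mm, y_c = 28.07 mm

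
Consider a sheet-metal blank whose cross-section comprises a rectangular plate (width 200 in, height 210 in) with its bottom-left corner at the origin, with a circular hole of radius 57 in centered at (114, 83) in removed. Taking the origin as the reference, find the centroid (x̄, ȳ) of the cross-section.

plate: A = 200 × 210 = 42000.00, centroid at (100.00, 105.00).
hole: A = −π·57² = -10207.03, centroid at (114.00, 83.00).
ΣA = 31792.97 in², ΣAx̄ = 3036398.06 in³, ΣAȳ = 3562816.13 in³.
x̄ = 3036398.06/31792.97 = 95.51 in; ȳ = 3562816.13/31792.97 = 112.06 in.

x̄ = 95.51 in, ȳ = 112.06 in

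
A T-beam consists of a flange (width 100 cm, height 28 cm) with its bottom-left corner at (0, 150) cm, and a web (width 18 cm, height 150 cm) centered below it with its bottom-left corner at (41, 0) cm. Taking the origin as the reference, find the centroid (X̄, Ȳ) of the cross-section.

X̄ = 50.00 cm, Ȳ = 120.31 cm

web: A = 18 × 150 = 2700.00, centroid at (50.00, 75.00).
flange: A = 100 × 28 = 2800.00, centroid at (50.00, 164.00).
ΣA = 5500.00 cm², ΣAX̄ = 275000.00 cm³, ΣAȲ = 661700.00 cm³.
X̄ = 275000.00/5500.00 = 50.00 cm; Ȳ = 661700.00/5500.00 = 120.31 cm.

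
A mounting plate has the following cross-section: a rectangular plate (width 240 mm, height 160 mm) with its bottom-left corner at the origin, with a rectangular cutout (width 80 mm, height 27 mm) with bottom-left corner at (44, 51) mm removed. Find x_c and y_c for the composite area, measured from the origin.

plate: A = 240 × 160 = 38400.00, centroid at (120.00, 80.00).
hole: A = −(80 × 27) = -2160.00, centroid at (84.00, 64.50).
ΣA = 36240.00 mm², ΣAx_c = 4426560.00 mm³, ΣAy_c = 2932680.00 mm³.
x_c = 4426560.00/36240.00 = 122.15 mm; y_c = 2932680.00/36240.00 = 80.92 mm.

x_c = 122.15 mm, y_c = 80.92 mm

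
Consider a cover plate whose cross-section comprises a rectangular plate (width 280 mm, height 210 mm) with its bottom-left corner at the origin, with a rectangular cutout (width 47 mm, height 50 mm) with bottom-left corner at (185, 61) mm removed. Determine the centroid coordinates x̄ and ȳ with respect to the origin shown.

x̄ = 137.15 mm, ȳ = 105.79 mm

plate: A = 280 × 210 = 58800.00, centroid at (140.00, 105.00).
hole: A = −(47 × 50) = -2350.00, centroid at (208.50, 86.00).
ΣA = 56450.00 mm²
ΣAx̄ = (58800.00)(140.00) + (-2350.00)(208.50) = 7742025.00 mm³
ΣAȳ = (58800.00)(105.00) + (-2350.00)(86.00) = 5971900.00 mm³
x̄ = 7742025.00 / 56450.00 = 137.15 mm
ȳ = 5971900.00 / 56450.00 = 105.79 mm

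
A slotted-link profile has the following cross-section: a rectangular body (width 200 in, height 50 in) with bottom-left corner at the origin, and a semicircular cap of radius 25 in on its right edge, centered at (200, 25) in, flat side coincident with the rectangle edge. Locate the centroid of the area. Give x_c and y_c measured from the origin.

x_c = 109.89 in, y_c = 25.00 in

rectangular body: A = 200 × 50 = 10000.00, centroid at (100.00, 25.00).
semicircular end: A = ½π·25² = 981.75, centroid at (210.61, 25.00).
ΣA = 10981.75 in², ΣAx_c = 1206766.21 in³, ΣAy_c = 274543.69 in³.
x_c = 1206766.21/10981.75 = 109.89 in; y_c = 274543.69/10981.75 = 25.00 in.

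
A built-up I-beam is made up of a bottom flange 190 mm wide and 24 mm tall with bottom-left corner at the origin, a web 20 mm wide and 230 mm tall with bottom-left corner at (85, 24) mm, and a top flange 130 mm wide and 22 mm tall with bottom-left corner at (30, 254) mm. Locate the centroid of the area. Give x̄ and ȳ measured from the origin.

x̄ = 95.00 mm, ȳ = 120.80 mm

bottom flange: A = 190 × 24 = 4560.00, centroid at (95.00, 12.00).
web: A = 20 × 230 = 4600.00, centroid at (95.00, 139.00).
top flange: A = 130 × 22 = 2860.00, centroid at (95.00, 265.00).
ΣA = 12020.00 mm², ΣAx̄ = 1141900.00 mm³, ΣAȳ = 1452020.00 mm³.
x̄ = 1141900.00/12020.00 = 95.00 mm; ȳ = 1452020.00/12020.00 = 120.80 mm.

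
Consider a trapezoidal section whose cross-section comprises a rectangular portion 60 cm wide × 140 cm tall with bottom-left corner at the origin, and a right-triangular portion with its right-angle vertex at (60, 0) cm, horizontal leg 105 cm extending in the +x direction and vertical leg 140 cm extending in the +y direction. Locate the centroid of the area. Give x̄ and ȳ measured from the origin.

x̄ = 60.33 cm, ȳ = 59.11 cm

rectangular portion: A = 60 × 140 = 8400.00, centroid at (30.00, 70.00).
triangular portion: A = ½·105·140 = 7350.00, centroid at (95.00, 46.67).
ΣA = 15750.00 cm²
ΣAx̄ = (8400.00)(30.00) + (7350.00)(95.00) = 950250.00 cm³
ΣAȳ = (8400.00)(70.00) + (7350.00)(46.67) = 931000.00 cm³
x̄ = 950250.00 / 15750.00 = 60.33 cm
ȳ = 931000.00 / 15750.00 = 59.11 cm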